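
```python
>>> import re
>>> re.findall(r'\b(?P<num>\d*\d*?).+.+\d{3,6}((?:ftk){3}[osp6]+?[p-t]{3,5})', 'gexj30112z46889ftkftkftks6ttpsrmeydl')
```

[('', 'ftkftkftks6ttpsr')]

The pattern matches a word boundary (`\b`, zero-width); then zero or more of a digit, then zero or more of a digit (lazy) (captured as 'num'); then one or more of any character, then one or more of any character, then 3 to 6 of a digit; then the literal 'ftk' repeated 3 times, then one or more of one of [osp6] (lazy), then 3 to 5 of a character in [p-t] (captured).
Matches: at [0:31] match 'gexj30112z46889ftkftkftks6ttpsr', groups = ('', 'ftkftkftks6ttpsr').
2 groups means the one result is a tuple of 2 captured strings — 1 here.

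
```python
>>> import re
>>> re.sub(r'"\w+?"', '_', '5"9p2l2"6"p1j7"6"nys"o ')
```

'5_6_6_o '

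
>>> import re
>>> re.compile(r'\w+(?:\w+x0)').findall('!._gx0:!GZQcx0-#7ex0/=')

['_gx0', 'GZQcx0', '7ex0']

This matches one or more of a word character; then one or more of a word character, then the literal 'x0' (non-capturing group).
Matches: at [2:6] → '_gx0'; at [8:14] → 'GZQcx0'; at [16:20] → '7ex0'.
`findall` yields the raw match text (3 of them) because the pattern has no groups.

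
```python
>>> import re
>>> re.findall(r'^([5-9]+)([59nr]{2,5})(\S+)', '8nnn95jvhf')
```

[('8', 'nnn95', 'jvhf')]

The pattern matches anchored at the start of the string; then one or more of a character in [5-9] (captured); then 2 to 5 of one of [59nr] (captured); then one or more of a non-whitespace character (captured).
3 groups means the one result is a tuple of 3 captured strings — 1 here.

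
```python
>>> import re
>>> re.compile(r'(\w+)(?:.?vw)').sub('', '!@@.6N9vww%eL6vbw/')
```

Pattern: one or more of a word character (captured); then optionally any character, then the literal 'vw' (non-capturing group).
Matches: at [4:9] → '6N9vw'.
`sub` substitutes '' at each match site.

'!@@.w%eL6vbw/'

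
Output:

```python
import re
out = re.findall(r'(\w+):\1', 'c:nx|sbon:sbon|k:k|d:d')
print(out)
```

A backreference is literal: `\1` must see the identical characters the first group matched.
Walking the string: at [5:14] match 'sbon:sbon', group 1 = 'sbon'; at [15:18] match 'k:k', group 1 = 'k'; at [19:22] match 'd:d', group 1 = 'd'.
One capturing group, so `findall` returns just the captured substring from each match — 3 in all.

['sbon', 'k', 'd']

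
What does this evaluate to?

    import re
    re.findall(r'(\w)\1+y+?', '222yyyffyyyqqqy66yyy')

A backreference is literal: `\1` must see the identical characters the first group matched.
Scanning left to right: at [0:4] match '222y', group 1 = '2'; at [6:9] match 'ffy', group 1 = 'f'; at [11:15] match 'qqqy', group 1 = 'q'; at [15:18] match '66y', group 1 = '6'.
With a single group, `findall` returns only what that group captured — 4 items.

['2', 'f', 'q', '6']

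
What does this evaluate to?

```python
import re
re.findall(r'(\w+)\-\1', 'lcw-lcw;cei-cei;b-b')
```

['lcw', 'cei', 'b']

After group 1 captures some text, `\1` only succeeds where that same text appears again.
Scanning left to right: at [0:7] match 'lcw-lcw', group 1 = 'lcw'; at [8:15] match 'cei-cei', group 1 = 'cei'; at [16:19] match 'b-b', group 1 = 'b'.
One capturing group, so `findall` returns just the captured substring from each match — 3 in all.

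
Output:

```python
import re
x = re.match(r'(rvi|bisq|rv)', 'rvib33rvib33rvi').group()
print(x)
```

`re.match` only tries the pattern at the start of the string.
The match spans [0:3] → 'rvi'.

rvi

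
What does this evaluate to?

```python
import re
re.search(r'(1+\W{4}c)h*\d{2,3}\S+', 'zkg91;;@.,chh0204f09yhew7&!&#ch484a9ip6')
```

The pattern matches one or more of a literal '1', then exactly 4 of a non-word character, then a literal 'c' (captured); then zero or more of the literal 'h', then 2 to 3 of a digit; then one or more of a non-whitespace character.
Unlike `match`, `search` isn't anchored — it looks for the pattern anywhere in the string.
Here nothing in the string fits, so the call returns None.

None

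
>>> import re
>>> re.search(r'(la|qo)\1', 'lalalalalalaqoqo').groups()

('la',)

A backreference is literal: `\1` must see the identical characters the first group matched.
`re.search` tries every starting position until one works.
The match spans [0:4] → 'lala'.
Captured: group 1 = 'la'.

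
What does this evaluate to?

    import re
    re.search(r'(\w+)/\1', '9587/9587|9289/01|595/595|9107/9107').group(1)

'9587'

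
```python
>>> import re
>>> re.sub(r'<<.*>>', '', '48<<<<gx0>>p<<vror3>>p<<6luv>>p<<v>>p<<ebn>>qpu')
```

'48qpu'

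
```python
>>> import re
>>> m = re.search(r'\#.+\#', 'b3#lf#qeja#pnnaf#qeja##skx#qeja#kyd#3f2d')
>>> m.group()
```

`re.search` scans for the first position where the pattern succeeds.
The match spans [2:36] → '#lf#qeja#pnnaf#qeja##skx#qeja#kyd#'.

'#lf#qeja#pnnaf#qeja##skx#qeja#kyd#'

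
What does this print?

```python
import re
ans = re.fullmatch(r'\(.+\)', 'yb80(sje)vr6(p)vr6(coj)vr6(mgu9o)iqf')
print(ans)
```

`re.fullmatch` requires the pattern to consume the entire string.
Here the pattern can't cover the whole string, so the call returns None.

None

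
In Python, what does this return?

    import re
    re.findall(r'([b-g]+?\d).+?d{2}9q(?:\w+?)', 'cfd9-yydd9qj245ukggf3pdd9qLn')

The pattern matches one or more of a character in [b-g] (lazy), then a digit (captured); then one or more of any character (lazy), then exactly 2 of the literal 'd', then the literal '9q'; then one or more of a word character (lazy) (non-capturing group).
Matches: at [0:12] match 'cfd9-yydd9qj', group 1 = 'cfd9'; at [17:27] match 'ggf3pdd9qL', group 1 = 'ggf3'.
Because there's exactly one group, `findall` drops the full match and keeps group 1 from each hit.

['cfd9', 'ggf3']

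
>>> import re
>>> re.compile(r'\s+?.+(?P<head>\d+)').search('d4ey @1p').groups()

('1',)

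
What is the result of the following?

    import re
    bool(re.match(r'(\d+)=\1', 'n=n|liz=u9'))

False

`match` is anchored at position 0; if the pattern doesn't fit there, it returns None.
Here position 0 doesn't satisfy it, so the call returns None, and `bool(None)` is False.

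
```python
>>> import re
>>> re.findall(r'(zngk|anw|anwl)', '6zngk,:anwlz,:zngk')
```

['zngk', 'anw', 'zngk']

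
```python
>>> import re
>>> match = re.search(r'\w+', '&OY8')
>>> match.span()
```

The match spans [1:4] → 'OY8'.

(1, 4)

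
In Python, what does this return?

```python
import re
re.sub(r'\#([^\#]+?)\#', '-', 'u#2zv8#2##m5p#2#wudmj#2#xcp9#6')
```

'u-2#-2-2-6'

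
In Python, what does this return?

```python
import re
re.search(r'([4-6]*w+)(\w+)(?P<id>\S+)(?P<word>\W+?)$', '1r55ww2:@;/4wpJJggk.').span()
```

The pattern matches zero or more of a character in [4-6], then one or more of a literal 'w' (captured); then one or more of a word character (captured); then one or more of a non-whitespace character (captured as 'id'); then one or more of a non-word character (lazy) (captured as 'word'); then anchored at the end.
`search` walks the string left to right and returns the first match it finds.
The match spans [2:20] → '55ww2:@;/4wpJJggk.'.
Captured: group 1 = '55ww', group 2 = '2', group 3 = ':@;/4wpJJggk', group 4 = '.'.

(2, 20)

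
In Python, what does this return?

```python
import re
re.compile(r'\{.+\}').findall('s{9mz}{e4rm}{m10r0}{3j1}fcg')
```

['{9mz}{e4rm}{m10r0}{3j1}']

Since nothing is captured, `findall` lists the 1 matched substring directly.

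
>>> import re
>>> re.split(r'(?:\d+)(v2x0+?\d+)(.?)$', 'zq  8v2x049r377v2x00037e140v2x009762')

['zq  8v2x049r377v2x00037e', 'v2x009762', '', '']

Pattern: one or more of a digit (non-capturing group); then the literal 'v2x', then one or more of a literal '0' (lazy), then one or more of a digit (captured); then optionally any character (captured); then anchored at the end.
With a capturing group present, the delimiter's captured portion is kept in the result list.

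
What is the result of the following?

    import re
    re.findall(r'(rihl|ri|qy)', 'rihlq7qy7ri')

['rihl', 'qy', 'ri']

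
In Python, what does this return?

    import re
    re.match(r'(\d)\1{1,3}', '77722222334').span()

A backreference is literal: `\1` must see the identical characters the first group matched.
`re.match` only tries the pattern at the start of the string.
The match spans [0:3] → '777'.
Captured: group 1 = '7'.

(0, 3)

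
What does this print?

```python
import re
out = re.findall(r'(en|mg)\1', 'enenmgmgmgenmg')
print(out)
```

After group 1 captures some text, `\1` only succeeds where that same text appears again.
Matches: at [0:4] match 'enen', group 1 = 'en'; at [4:8] match 'mgmg', group 1 = 'mg'.
Because there's exactly one group, `findall` drops the full match and keeps group 1 from each hit.

['en', 'mg']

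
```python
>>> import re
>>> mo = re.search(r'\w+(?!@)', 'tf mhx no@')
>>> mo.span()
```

(0, 2)

The negative lookaround is zero-width — it rules out positions where the adjacent text would match, without consuming anything.
`re.search` scans for the first position where the pattern succeeds.
The match spans [0:2] → 'tf'.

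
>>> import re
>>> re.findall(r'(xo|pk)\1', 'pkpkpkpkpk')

The backreference `\1` re-matches whatever the first group consumed, character for character.
Because there's exactly one group, `findall` drops the full match and keeps group 1 from each hit.

['pk', 'pk']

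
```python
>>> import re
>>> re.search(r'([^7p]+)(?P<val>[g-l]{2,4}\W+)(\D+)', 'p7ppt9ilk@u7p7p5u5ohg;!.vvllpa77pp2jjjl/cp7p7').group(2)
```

'lk@'

The pattern matches one or more of any character except [7p] (captured); then 2 to 4 of a character in [g-l], then one or more of a non-word character (captured as 'val'); then one or more of a non-digit (captured).
Unlike `match`, `search` isn't anchored — it looks for the pattern anywhere in the string.
The match spans [4:11] → 't9ilk@u'.
Captured: group 1 = 't9i', group 2 = 'lk@', group 3 = 'u'.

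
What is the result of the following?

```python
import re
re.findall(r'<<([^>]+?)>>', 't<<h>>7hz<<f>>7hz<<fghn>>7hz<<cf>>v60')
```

['h', 'f', 'fghn', 'cf']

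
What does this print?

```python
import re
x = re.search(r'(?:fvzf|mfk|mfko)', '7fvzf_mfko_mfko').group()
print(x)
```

Unlike `match`, `search` isn't anchored — it looks for the pattern anywhere in the string.
The match spans [1:5] → 'fvzf'.

fvzf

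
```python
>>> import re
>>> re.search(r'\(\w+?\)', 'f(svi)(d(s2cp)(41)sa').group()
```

'(svi)'

The match spans [1:6] → '(svi)'.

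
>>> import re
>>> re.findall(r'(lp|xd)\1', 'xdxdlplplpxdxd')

`\1` is not a pattern — it's the concrete string captured by group 1, re-applied verbatim.
One capturing group, so `findall` returns just the captured substring from each match — 3 in all.

['xd', 'lp', 'xd']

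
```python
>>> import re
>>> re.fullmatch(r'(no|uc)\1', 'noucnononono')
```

None

`re.fullmatch` requires the pattern to consume the entire string.
Here there's no way to consume every character, so the call returns None.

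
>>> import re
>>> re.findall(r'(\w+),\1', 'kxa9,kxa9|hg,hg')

['kxa9', 'hg']

A backreference is literal: `\1` must see the identical characters the first group matched.
`findall` collects group 1 from each match (2 total).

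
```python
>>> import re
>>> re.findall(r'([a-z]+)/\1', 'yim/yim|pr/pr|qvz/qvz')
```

The backreference `\1` re-matches whatever the first group consumed, character for character.
Walking the string: at [0:7] match 'yim/yim', group 1 = 'yim'; at [8:13] match 'pr/pr', group 1 = 'pr'; at [14:21] match 'qvz/qvz', group 1 = 'qvz'.
One capturing group, so `findall` returns just the captured substring from each match — 3 in all.

['yim', 'pr', 'qvz']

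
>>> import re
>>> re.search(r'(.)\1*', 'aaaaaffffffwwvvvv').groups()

('a',)

After group 1 captures some text, `\1` only succeeds where that same text appears again.
Unlike `match`, `search` isn't anchored — it looks for the pattern anywhere in the string.
The match spans [0:5] → 'aaaaa'.
Captured: group 1 = 'a'.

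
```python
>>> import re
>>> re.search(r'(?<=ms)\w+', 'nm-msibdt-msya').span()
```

Lookahead/lookbehind check context without consuming it, so the matched span excludes the asserted characters.
`re.search` scans for the first position where the pattern succeeds.
The match spans [5:9] → 'ibdt'.

(5, 9)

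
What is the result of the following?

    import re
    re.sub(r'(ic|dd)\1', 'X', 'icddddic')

`\1` is not a pattern — it's the concrete string captured by group 1, re-applied verbatim.
Every occurrence is swapped for 'X'.

'icXic'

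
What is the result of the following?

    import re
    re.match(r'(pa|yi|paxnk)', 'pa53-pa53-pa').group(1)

'pa'

`re.match` only tries the pattern at the start of the string.
The match spans [0:2] → 'pa'.
Captured: group 1 = 'pa'.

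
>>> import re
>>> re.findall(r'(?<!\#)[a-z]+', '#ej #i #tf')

A negative assertion filters positions out without eating any characters.
Matches: at [2:3] → 'j'; at [9:10] → 'f'.
`findall` yields the raw match text (2 of them) because the pattern has no groups.

['j', 'f']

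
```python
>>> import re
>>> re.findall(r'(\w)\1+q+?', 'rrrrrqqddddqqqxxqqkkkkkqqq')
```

['r', 'd', 'x', 'k']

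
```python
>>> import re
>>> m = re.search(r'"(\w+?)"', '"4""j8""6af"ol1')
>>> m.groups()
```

('4',)

`re.search` scans for the first position where the pattern succeeds.
The match spans [0:3] → '"4"'.
Captured: group 1 = '4'.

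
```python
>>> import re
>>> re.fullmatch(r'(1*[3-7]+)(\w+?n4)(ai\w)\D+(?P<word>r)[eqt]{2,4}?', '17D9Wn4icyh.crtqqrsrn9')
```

For `fullmatch`, every character of the input must be accounted for by the pattern.
Here there's no way to consume every character, so the call returns None.

None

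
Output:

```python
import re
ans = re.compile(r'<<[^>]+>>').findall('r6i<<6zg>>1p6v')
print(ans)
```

['<<6zg>>']

`findall` yields the raw match text (1 of them) because the pattern has no groups.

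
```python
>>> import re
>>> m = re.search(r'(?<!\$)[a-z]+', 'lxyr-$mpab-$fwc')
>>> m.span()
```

Because the assertion is negative and zero-width, positions next to the forbidden text are skipped.
`re.search` scans for the first position where the pattern succeeds.
The match spans [0:4] → 'lxyr'.

(0, 4)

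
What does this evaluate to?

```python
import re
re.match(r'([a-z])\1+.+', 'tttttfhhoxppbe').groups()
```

`\1` has to match the exact text group 1 already captured.
`re.match` only tries the pattern at the start of the string.
The match spans [0:14] → 'tttttfhhoxppbe'.
Captured: group 1 = 't'.

('t',)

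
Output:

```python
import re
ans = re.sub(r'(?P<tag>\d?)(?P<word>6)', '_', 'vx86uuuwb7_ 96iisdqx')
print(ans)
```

Each match is replaced by '_'.

vx_uuuwb7_ _iisdqx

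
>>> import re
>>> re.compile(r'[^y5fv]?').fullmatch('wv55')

This matches optionally any character except [y5fv].
`re.fullmatch` is like wrapping the pattern in `^…$` (in single-line mode).
Here there's no way to consume every character, so the call returns None.

None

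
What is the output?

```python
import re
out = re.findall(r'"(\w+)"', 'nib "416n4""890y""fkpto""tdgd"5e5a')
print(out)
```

['416n4', '890y', 'fkpto', 'tdgd']

Walking the string: at [4:11] match '"416n4"', group 1 = '416n4'; at [11:17] match '"890y"', group 1 = '890y'; at [17:24] match '"fkpto"', group 1 = 'fkpto'; at [24:30] match '"tdgd"', group 1 = 'tdgd'.
One capturing group, so `findall` returns just the captured substring from each match — 4 in all.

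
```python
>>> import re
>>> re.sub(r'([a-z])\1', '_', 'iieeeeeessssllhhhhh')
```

'_________h'

`\1` has to match the exact text group 1 already captured.
Matches: at [0:2] → 'ii'; at [2:4] → 'ee'; at [4:6] → 'ee'; at [6:8] → 'ee'; at [8:10] → 'ss'; ….
Every occurrence is swapped for '_'.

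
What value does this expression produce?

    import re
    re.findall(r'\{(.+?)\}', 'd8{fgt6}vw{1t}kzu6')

The `?` after the quantifier makes it lazy — it takes as little as possible before letting the rest of the pattern try.
One capturing group, so `findall` returns just the captured substring from each match — 2 in all.

['fgt6', '1t']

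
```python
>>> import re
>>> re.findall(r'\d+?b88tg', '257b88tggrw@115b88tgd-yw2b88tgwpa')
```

['257b88tg', '115b88tg', '2b88tg']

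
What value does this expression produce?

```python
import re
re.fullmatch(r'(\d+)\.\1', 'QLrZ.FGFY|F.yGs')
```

None

`re.fullmatch` is like wrapping the pattern in `^…$` (in single-line mode).
Here there's no way to consume every character, so the call returns None.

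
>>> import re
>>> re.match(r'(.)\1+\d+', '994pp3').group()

'994'

`match` is anchored at position 0; if the pattern doesn't fit there, it returns None.
The match spans [0:3] → '994'.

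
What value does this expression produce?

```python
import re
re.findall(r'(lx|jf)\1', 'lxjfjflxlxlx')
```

After group 1 captures some text, `\1` only succeeds where that same text appears again.
Walking the string: at [2:6] match 'jfjf', group 1 = 'jf'; at [6:10] match 'lxlx', group 1 = 'lx'.
Because there's exactly one group, `findall` drops the full match and keeps group 1 from each hit.

['jf', 'lx']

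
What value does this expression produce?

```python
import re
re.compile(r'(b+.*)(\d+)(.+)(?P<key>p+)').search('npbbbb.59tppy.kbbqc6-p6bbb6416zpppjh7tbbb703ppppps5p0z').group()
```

Pattern: one or more of the literal 'b', then zero or more of any character (captured); then one or more of a digit (captured); then one or more of any character (captured); then one or more of a literal 'p' (captured as 'key').
`re.search` scans for the first position where the pattern succeeds.
The match spans [2:52] → 'bbbb.59tppy.kbbqc6-p6bbb6416zpppjh7tbbb703ppppps5p'.
Captured: group 1 = 'bbbb.59tppy.kbbqc6-p6bbb6416zpppjh7tbbb70', group 2 = '3', group 3 = 'ppppps5', group 4 = 'p'.

'bbbb.59tppy.kbbqc6-p6bbb6416zpppjh7tbbb703ppppps5p'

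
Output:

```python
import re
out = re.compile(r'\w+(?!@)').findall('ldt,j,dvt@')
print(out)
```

Because the assertion is negative and zero-width, positions next to the forbidden text are skipped.
No capturing groups, so `findall` returns the 3 full match strings.

['ldt', 'j', 'dv']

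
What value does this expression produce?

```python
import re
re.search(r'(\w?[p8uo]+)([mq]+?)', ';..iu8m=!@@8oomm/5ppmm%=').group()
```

'iu8m'

The match spans [3:7] → 'iu8m'.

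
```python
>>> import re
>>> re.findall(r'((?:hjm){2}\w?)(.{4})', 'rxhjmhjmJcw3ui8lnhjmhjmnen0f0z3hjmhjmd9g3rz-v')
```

This matches the literal 'hjm' repeated 2 times, then optionally a word character (captured); then exactly 4 of any character (captured).
Matches: at [2:13] match 'hjmhjmJcw3u', groups = ('hjmhjmJ', 'cw3u'); at [17:28] match 'hjmhjmnen0f', groups = ('hjmhjmn', 'en0f'); at [31:42] match 'hjmhjmd9g3r', groups = ('hjmhjmd', '9g3r').
With 2 capturing groups, `findall` returns a 2-tuple per match.

[('hjmhjmJ', 'cw3u'), ('hjmhjmn', 'en0f'), ('hjmhjmd', '9g3r')]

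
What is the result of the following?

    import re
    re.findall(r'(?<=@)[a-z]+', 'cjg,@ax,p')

The positive lookaround only admits positions where the adjacent text matches; those characters stay outside the span.
Matches: at [5:7] → 'ax'.
`findall` yields the raw match text (1 of them) because the pattern has no groups.

['ax']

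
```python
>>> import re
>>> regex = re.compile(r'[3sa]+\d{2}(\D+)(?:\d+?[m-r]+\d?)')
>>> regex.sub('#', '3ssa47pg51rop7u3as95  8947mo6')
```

This matches one or more of one of [3sa], then exactly 2 of a digit; then one or more of a non-digit (captured); then one or more of a digit (lazy), then one or more of a character in [m-r], then optionally a digit (non-capturing group).
Matches: at [0:14] → '3ssa47pg51rop7'; at [15:29] → '3as95  8947mo6'.
Every occurrence is swapped for '#'.

'#u#'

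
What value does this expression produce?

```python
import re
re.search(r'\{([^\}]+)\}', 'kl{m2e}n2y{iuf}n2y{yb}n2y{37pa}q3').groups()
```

`re.search` scans for the first position where the pattern succeeds.
The match spans [2:7] → '{m2e}'.
Captured: group 1 = 'm2e'.

('m2e',)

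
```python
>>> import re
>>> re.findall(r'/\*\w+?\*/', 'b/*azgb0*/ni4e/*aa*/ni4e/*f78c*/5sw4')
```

['/*azgb0*/', '/*aa*/', '/*f78c*/']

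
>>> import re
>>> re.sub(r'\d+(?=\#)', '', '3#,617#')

'#,#'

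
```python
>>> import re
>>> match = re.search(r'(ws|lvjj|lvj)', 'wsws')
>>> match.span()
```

The match spans [0:2] → 'ws'.

(0, 2)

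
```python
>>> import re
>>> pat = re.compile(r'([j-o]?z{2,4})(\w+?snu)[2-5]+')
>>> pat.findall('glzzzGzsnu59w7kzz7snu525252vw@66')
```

With the lazy modifier that quantifier settles for the fewest repetitions that let the rest of the pattern succeed (the atoms after it are unaffected and can still be greedy).
2 groups means each result is a tuple of 2 captured strings — 2 here.

[('lzzz', 'Gzsnu'), ('kzz', '7snu')]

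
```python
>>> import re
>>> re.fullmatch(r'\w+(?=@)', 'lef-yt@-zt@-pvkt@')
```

None

Because the assertion is zero-width, the text it checks is not consumed and won't appear in the result.
`fullmatch` succeeds only if the pattern covers the string from start to end.
Here the string isn't matched end-to-end, so the call returns None.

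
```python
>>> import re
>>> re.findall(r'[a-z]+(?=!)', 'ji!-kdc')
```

['ji']

Lookahead/lookbehind check context without consuming it, so the matched span excludes the asserted characters.
Matches: at [0:2] → 'ji'.
`findall` yields the raw match text (1 of them) because the pattern has no groups.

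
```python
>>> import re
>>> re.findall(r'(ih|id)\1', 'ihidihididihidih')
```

`\1` has to match the exact text group 1 already captured.
Scanning left to right: at [6:10] match 'idid', group 1 = 'id'.
One capturing group, so `findall` returns just the captured substring from the one match — 1 in all.

['id']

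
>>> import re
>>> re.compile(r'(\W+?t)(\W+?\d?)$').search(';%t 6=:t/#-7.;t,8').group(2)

Pattern: one or more of a non-word character (lazy), then the literal 't' (captured); then one or more of a non-word character (lazy), then optionally a digit (captured); then anchored at the end.
`re.search` tries every starting position until one works.
The match spans [12:17] → '.;t,8'.
Captured: group 1 = '.;t', group 2 = ',8'.

',8'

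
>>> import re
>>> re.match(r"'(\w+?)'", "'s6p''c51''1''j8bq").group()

`match` is anchored at position 0; if the pattern doesn't fit there, it returns None.
The match spans [0:5] → "'s6p'".
Captured: group 1 = 's6p'.

"'s6p'"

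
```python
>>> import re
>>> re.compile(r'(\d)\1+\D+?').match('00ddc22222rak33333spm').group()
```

'00d'

With `match`, the pattern is implicitly anchored at the beginning.
The match spans [0:3] → '00d'.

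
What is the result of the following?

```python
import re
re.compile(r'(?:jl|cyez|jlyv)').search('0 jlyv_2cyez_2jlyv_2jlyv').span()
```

Alternation isn't longest-match — the leftmost alternative that fits at this position is chosen.
The match spans [2:4] → 'jl'.

(2, 4)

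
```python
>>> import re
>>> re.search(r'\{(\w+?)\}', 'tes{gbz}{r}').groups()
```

The match spans [3:8] → '{gbz}'.
Captured: group 1 = 'gbz'.

('gbz',)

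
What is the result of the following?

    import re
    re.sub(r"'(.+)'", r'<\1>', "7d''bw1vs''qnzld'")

Matches: at [2:17] → "''bw1vs''qnzld'".
The replacement refers to a captured group, so each match is rewritten using its own captured text.

"7d<'bw1vs''qnzld>"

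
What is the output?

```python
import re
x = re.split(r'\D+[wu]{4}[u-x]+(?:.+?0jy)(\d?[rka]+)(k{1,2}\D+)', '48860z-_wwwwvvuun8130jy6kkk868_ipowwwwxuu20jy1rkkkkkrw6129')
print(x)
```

This matches one or more of a non-digit, then exactly 4 of one of [wu]; then one or more of a character in [u-x]; then one or more of any character (lazy), then the literal '0jy' (non-capturing group); then optionally a digit, then one or more of one of [rka] (captured); then 1 to 2 of a literal 'k', then one or more of a non-digit (captured).
A `+?`/`*?`/`{m,n}?` starts at its minimum and grows only as far as needed for what follows to match.
Matches to split on: at [5:27] → 'z-_wwwwvvuun8130jy6kkk'; at [30:54] → '_ipowwwwxuu20jy1rkkkkkrw'.
With a capturing group present, the delimiter's captured portion is kept in the result list.

['48860', '6k', 'kk', '868', '1rkkkk', 'krw', '6129']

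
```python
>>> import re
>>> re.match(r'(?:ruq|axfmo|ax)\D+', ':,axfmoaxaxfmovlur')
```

None

`match` is anchored at position 0; if the pattern doesn't fit there, it returns None.
Here the string doesn't start with a match, so the call returns None.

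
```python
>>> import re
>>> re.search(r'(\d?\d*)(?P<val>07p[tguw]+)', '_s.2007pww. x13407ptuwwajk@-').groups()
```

('20', '07pww')

The pattern matches optionally a digit, then zero or more of a digit (captured); then the literal '07p', then one or more of one of [tguw] (captured as 'val').
`search` walks the string left to right and returns the first match it finds.
The match spans [3:10] → '2007pww'.
Captured: group 1 = '20', group 2 = '07pww'.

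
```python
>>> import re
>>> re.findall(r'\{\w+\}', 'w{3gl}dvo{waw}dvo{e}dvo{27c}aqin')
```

['{3gl}', '{waw}', '{e}', '{27c}']

Walking the string: at [1:6] → '{3gl}'; at [9:14] → '{waw}'; at [17:20] → '{e}'; at [23:28] → '{27c}'.
Since nothing is captured, `findall` lists the 4 matched substrings directly.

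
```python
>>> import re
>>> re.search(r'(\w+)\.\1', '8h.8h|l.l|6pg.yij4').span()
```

(0, 5)

A backreference is literal: `\1` must see the identical characters the first group matched.
The match spans [0:5] → '8h.8h'.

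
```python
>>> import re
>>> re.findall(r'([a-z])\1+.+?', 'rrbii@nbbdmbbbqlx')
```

['r', 'i', 'b', 'b']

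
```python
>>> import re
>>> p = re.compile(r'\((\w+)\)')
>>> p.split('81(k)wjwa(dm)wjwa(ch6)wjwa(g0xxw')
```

Matches to split on: at [2:5] → '(k)'; at [9:13] → '(dm)'; at [17:22] → '(ch6)'.
Because the pattern has a capturing group, `split` also inserts each captured text between the pieces.

['81', 'k', 'wjwa', 'dm', 'wjwa', 'ch6', 'wjwa(g0xxw']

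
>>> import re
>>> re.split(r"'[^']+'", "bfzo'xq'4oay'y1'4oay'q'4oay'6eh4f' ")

['bfzo', '4oay', '4oay', '4oay', ' ']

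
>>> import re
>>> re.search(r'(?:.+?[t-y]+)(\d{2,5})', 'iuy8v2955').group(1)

'2955'

This matches one or more of any character (lazy), then one or more of a character in [t-y] (non-capturing group); then 2 to 5 of a digit (captured).
`search` walks the string left to right and returns the first match it finds.
The match spans [0:9] → 'iuy8v2955'.
Captured: group 1 = '2955'.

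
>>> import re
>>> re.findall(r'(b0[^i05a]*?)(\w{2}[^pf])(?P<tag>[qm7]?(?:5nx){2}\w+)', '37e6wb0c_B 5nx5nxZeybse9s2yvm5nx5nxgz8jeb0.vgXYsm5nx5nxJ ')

3 groups means the one result is a tuple of 3 captured strings — 1 here.

[('b0c', '_B ', '5nx5nxZeybse9s2yvm5nx5nxgz8jeb0')]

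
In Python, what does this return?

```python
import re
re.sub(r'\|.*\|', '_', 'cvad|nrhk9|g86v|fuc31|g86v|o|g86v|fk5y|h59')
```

Every occurrence is swapped for '_'.

'cvad_h59'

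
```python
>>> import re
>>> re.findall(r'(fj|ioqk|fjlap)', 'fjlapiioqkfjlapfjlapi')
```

['fj', 'ioqk', 'fj', 'fj']

Alternation isn't longest-match — the leftmost alternative that fits at this position is chosen.
`findall` collects group 1 from each match (4 total).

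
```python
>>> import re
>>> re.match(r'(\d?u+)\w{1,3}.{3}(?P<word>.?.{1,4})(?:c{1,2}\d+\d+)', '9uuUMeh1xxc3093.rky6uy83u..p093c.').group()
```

'9uuUMeh1xxc3093'

The pattern matches optionally a digit, then one or more of a literal 'u' (captured); then 1 to 3 of a word character, then exactly 3 of any character; then optionally any character, then 1 to 4 of any character (captured as 'word'); then 1 to 2 of the literal 'c', then one or more of a digit, then one or more of a digit (non-capturing group).
`re.match` only tries the pattern at the start of the string.
The match spans [0:15] → '9uuUMeh1xxc3093'.
Captured: group 1 = '9uu', group 2 = 'x'.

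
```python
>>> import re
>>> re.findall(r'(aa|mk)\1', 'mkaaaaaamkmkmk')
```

['aa', 'mk']

After group 1 captures some text, `\1` only succeeds where that same text appears again.
`findall` collects group 1 from each match (2 total).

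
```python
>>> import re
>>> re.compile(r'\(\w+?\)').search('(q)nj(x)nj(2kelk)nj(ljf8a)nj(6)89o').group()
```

The match spans [0:3] → '(q)'.

'(q)'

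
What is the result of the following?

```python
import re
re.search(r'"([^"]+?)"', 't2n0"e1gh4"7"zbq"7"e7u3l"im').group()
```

'"e1gh4"'

Unlike `match`, `search` isn't anchored — it looks for the pattern anywhere in the string.
The match spans [4:11] → '"e1gh4"'.
Captured: group 1 = 'e1gh4'.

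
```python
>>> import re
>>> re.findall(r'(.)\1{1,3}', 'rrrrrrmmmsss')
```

['r', 'r', 'm', 's']

The backreference `\1` re-matches whatever the first group consumed, character for character.
`findall` collects group 1 from each match (4 total).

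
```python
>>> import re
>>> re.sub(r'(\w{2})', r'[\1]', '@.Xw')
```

'@.[Xw]'

This matches exactly 2 of a word character (captured).
Matches: at [2:4] → 'Xw'.
The replacement refers to a captured group, so each match is rewritten using its own captured text.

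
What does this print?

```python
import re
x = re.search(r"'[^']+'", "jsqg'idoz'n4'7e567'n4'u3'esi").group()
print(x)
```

The match spans [4:10] → "'idoz'".

'idoz'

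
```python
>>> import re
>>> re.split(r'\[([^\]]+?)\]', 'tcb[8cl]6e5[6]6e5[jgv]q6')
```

Matches to split on: at [3:8] → '[8cl]'; at [11:14] → '[6]'; at [17:22] → '[jgv]'.
With a capturing group present, the delimiter's captured portion is kept in the result list.

['tcb', '8cl', '6e5', '6', '6e5', 'jgv', 'q6']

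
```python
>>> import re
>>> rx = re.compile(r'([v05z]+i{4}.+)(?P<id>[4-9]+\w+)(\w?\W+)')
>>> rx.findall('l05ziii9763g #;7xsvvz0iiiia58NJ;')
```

Pattern: one or more of one of [v05z], then exactly 4 of a literal 'i', then one or more of any character (captured); then one or more of a character in [4-9], then one or more of a word character (captured as 'id'); then optionally a word character, then one or more of a non-word character (captured).
Multiple groups make `findall` return tuples — one 3-tuple for the one match.

[('vvz0iiiia5', '8NJ', ';')]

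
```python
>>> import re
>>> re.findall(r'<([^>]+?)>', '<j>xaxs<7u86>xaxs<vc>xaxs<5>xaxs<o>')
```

Scanning left to right: at [0:3] match '<j>', group 1 = 'j'; at [7:13] match '<7u86>', group 1 = '7u86'; at [17:21] match '<vc>', group 1 = 'vc'; at [25:28] match '<5>', group 1 = '5'; at [32:35] match '<o>', group 1 = 'o'.
With a single group, `findall` returns only what that group captured — 5 items.

['j', '7u86', 'vc', '5', 'o']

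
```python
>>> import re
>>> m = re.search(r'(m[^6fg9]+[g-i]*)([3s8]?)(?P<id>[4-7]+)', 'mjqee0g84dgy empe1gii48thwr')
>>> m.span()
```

This matches the literal 'm', then one or more of any character except [6fg9], then zero or more of a character in [g-i] (captured); then optionally one of [3s8] (captured); then one or more of a character in [4-7] (captured as 'id').
Unlike `match`, `search` isn't anchored — it looks for the pattern anywhere in the string.
The match spans [0:9] → 'mjqee0g84'.
Captured: group 1 = 'mjqee0g', group 2 = '8', group 3 = '4'.

(0, 9)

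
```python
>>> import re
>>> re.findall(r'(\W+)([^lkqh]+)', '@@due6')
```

The pattern matches one or more of a non-word character (captured); then one or more of any character except [lkqh] (captured).
Walking the string: at [0:6] match '@@due6', groups = ('@@', 'due6').
`findall` packs the 2 group values into a tuple for every match.

[('@@', 'due6')]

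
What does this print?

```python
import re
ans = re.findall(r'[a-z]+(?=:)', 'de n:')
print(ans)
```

['n']

Lookahead/lookbehind check context without consuming it, so the matched span excludes the asserted characters.
Matches: at [3:4] → 'n'.
With no groups in the pattern, `findall` gives back each whole match — 1 here.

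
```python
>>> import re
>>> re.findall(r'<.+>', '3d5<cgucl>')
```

['<cgucl>']

Matches: at [3:10] → '<cgucl>'.
`findall` yields the raw match text (1 of them) because the pattern has no groups.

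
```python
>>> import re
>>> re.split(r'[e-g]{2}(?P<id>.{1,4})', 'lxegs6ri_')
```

['lx', 's6ri', '_']

This matches exactly 2 of a character in [e-g]; then 1 to 4 of any character (captured as 'id').
Matches to split on: at [2:8] → 'egs6ri'.
Because the pattern has a capturing group, `split` also inserts each captured text between the pieces.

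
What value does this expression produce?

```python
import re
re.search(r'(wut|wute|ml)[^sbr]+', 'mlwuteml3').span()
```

(0, 9)

`re.search` tries every starting position until one works.
The match spans [0:9] → 'mlwuteml3'.
Captured: group 1 = 'ml'.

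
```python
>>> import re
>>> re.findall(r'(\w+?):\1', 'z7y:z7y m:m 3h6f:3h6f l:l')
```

['z7y', 'm', '3h6f', 'l']

The backreference `\1` re-matches whatever the first group consumed, character for character.
`findall` collects group 1 from each match (4 total).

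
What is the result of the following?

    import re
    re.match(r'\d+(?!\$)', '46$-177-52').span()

Because the assertion is negative and zero-width, positions next to the forbidden text are skipped.
`match` is anchored at position 0; if the pattern doesn't fit there, it returns None.
The match spans [0:1] → '4'.

(0, 1)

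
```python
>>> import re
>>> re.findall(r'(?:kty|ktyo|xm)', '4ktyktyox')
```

['kty', 'kty']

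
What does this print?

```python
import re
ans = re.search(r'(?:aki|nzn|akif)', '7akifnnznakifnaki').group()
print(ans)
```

Alternation tries branches left to right and keeps the first one that lets the overall match succeed at that position.
Unlike `match`, `search` isn't anchored — it looks for the pattern anywhere in the string.
The match spans [1:4] → 'aki'.

aki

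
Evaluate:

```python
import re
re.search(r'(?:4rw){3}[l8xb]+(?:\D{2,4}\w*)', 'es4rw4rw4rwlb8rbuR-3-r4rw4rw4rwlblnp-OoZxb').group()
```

'4rw4rw4rwlb8rbuR'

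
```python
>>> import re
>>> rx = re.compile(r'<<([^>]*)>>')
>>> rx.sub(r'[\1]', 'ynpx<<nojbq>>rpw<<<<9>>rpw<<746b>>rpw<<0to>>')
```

Each match is replaced using the text its own group 1 captured.

'ynpx[nojbq]rpw[<<9]rpw[746b]rpw[0to]'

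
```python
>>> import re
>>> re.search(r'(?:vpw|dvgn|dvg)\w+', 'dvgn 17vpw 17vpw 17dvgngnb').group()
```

`re.search` tries every starting position until one works.
The match spans [0:4] → 'dvgn'.

'dvgn'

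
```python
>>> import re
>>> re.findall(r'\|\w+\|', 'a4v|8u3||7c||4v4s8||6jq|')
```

['|8u3|', '|7c|', '|4v4s8|', '|6jq|']

Walking the string: at [3:8] → '|8u3|'; at [8:12] → '|7c|'; at [12:19] → '|4v4s8|'; at [19:24] → '|6jq|'.
`findall` yields the raw match text (4 of them) because the pattern has no groups.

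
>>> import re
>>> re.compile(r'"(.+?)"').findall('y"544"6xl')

Walking the string: at [1:6] match '"544"', group 1 = '544'.
One capturing group, so `findall` returns just the captured substring from the one match — 1 in all.

['544']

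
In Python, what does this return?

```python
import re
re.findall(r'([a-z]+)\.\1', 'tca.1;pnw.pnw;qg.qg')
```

['pnw', 'qg']

`\1` has to match the exact text group 1 already captured.
One capturing group, so `findall` returns just the captured substring from each match — 2 in all.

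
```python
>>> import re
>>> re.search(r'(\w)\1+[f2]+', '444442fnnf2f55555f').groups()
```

('4',)

`\1` is not a pattern — it's the concrete string captured by group 1, re-applied verbatim.
`re.search` scans for the first position where the pattern succeeds.
The match spans [0:7] → '444442f'.
Captured: group 1 = '4'.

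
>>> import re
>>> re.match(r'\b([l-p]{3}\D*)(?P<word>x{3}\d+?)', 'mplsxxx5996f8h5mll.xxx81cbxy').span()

This matches a word boundary (`\b`, zero-width); then exactly 3 of a character in [l-p], then zero or more of a non-digit (captured); then exactly 3 of the literal 'x', then one or more of a digit (lazy) (captured as 'word').
The `?` after the quantifier makes it lazy — it takes as little as possible before letting the rest of the pattern try.
`re.match` won't scan ahead — the pattern has to work from the very first character.
The match spans [0:8] → 'mplsxxx5'.
Captured: group 1 = 'mpls', group 2 = 'xxx5'.

(0, 8)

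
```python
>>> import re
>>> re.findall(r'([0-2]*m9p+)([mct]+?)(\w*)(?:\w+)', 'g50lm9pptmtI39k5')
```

This matches zero or more of a character in [0-2], then the literal 'm9', then one or more of the literal 'p' (captured); then one or more of one of [mct] (lazy) (captured); then zero or more of a word character (captured); then one or more of a word character (non-capturing group).
A non-greedy quantifier consumes as few characters as it can — just enough that the remainder of the pattern still matches from where it stops; whatever follows it matches normally.
Walking the string: at [4:16] match 'm9pptmtI39k5', groups = ('m9pp', 't', 'mtI39k').
Multiple groups make `findall` return tuples — one 3-tuple for the one match.

[('m9pp', 't', 'mtI39k')]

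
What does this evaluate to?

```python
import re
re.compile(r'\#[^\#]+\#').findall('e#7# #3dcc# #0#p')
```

['#7#', '#3dcc#', '#0#']

Scanning left to right: at [1:4] → '#7#'; at [5:11] → '#3dcc#'; at [12:15] → '#0#'.
`findall` yields the raw match text (3 of them) because the pattern has no groups.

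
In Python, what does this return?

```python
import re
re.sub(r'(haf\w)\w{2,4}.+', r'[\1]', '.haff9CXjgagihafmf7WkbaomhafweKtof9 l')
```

'.[haff]'

The pattern matches the literal 'haf', then a word character (captured); then 2 to 4 of a word character, then one or more of any character.
Matches: at [1:37] → 'haff9CXjgagihafmf7WkbaomhafweKtof9 l'.
Each match is replaced using the text its own group 1 captured.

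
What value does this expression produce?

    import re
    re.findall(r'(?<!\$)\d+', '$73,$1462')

['3', '462']

The negative lookahead/lookbehind blocks any match where the forbidden context is present.
Walking the string: at [2:3] → '3'; at [6:9] → '462'.
No capturing groups, so `findall` returns the 2 full match strings.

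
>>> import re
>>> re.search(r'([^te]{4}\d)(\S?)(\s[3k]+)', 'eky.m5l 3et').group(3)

' 3'

Pattern: exactly 4 of any character except [te], then a digit (captured); then optionally a non-whitespace character (captured); then whitespace, then one or more of one of [3k] (captured).
`re.search` tries every starting position until one works.
The match spans [1:9] → 'ky.m5l 3'.
Captured: group 1 = 'ky.m5', group 2 = 'l', group 3 = ' 3'.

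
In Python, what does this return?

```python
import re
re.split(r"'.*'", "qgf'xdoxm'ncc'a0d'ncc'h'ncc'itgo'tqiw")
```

['qgf', 'tqiw']

Splitting on the pattern gives 2 pieces.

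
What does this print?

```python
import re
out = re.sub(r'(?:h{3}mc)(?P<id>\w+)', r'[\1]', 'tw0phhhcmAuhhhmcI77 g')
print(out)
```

tw0phhhcmAu[I77] g

Pattern: exactly 3 of the literal 'h', then the literal 'mc' (non-capturing group); then one or more of a word character (captured as 'id').
Matches: at [11:19] → 'hhhmcI77'.
`\1` in the replacement pulls in group 1's text for each match.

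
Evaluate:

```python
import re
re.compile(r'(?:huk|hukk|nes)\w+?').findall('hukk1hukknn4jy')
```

['hukk', 'hukk']

The regex engine tests alternatives in the order written; an earlier branch that matches wins even if a later one would match more.
Walking the string: at [0:4] → 'hukk'; at [5:9] → 'hukk'.
`findall` yields the raw match text (2 of them) because the pattern has no groups.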